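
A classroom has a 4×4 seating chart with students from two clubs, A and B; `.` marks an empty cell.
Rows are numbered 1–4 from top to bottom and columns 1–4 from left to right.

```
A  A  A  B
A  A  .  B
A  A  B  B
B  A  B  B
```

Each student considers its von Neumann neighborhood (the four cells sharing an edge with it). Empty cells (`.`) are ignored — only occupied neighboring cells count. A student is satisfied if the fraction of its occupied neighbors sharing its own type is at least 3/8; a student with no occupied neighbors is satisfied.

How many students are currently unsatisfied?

(1,1)A 2/2 satisfied
(1,2)A 3/3 satisfied
(1,3)A 1/2 satisfied
(1,4)B 1/2 satisfied
(2,1)A 3/3 satisfied
(2,2)A 3/3 satisfied
(2,4)B 2/2 satisfied
(3,1)A 2/3 satisfied
(3,2)A 3/4 satisfied
(3,3)B 2/3 satisfied
(3,4)B 3/3 satisfied
(4,1)B 0/2 not
(4,2)A 1/3 not
(4,3)B 2/3 satisfied
(4,4)B 2/2 satisfied
Unsatisfied: (4,1), (4,2) — 2 in total.

2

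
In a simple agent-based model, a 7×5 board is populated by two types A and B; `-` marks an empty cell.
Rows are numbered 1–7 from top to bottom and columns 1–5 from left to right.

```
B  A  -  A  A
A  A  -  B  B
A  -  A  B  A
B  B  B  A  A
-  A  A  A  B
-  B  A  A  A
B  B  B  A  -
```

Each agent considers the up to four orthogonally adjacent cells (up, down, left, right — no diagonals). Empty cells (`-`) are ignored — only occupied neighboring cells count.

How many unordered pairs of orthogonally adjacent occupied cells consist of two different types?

20

Scan each occupied cell's neighbors to the right and below so each pair is counted once.
Row 1: B(1,1)–A(1,2)≠ B(1,1)–A(2,1)≠ A(1,2)–A(2,2)= A(1,4)–A(1,5)= A(1,4)–B(2,4)≠ A(1,5)–B(2,5)≠  → 4/6 unlike.
Row 2: A(2,1)–A(2,2)= A(2,1)–A(3,1)= B(2,4)–B(2,5)= B(2,4)–B(3,4)= B(2,5)–A(3,5)≠  → 1/5 unlike.
Row 3: A(3,1)–B(4,1)≠ A(3,3)–B(3,4)≠ A(3,3)–B(4,3)≠ B(3,4)–A(3,5)≠ B(3,4)–A(4,4)≠ A(3,5)–A(4,5)=  → 5/6 unlike.
Row 4: B(4,1)–B(4,2)= B(4,2)–B(4,3)= B(4,2)–A(5,2)≠ B(4,3)–A(4,4)≠ B(4,3)–A(5,3)≠ A(4,4)–A(4,5)= A(4,4)–A(5,4)= A(4,5)–B(5,5)≠  → 4/8 unlike.
Row 5: A(5,2)–A(5,3)= A(5,2)–B(6,2)≠ A(5,3)–A(5,4)= A(5,3)–A(6,3)= A(5,4)–B(5,5)≠ A(5,4)–A(6,4)= B(5,5)–A(6,5)≠  → 3/7 unlike.
Row 6: B(6,2)–A(6,3)≠ B(6,2)–B(7,2)= A(6,3)–A(6,4)= A(6,3)–B(7,3)≠ A(6,4)–A(6,5)= A(6,4)–A(7,4)=  → 2/6 unlike.
Row 7: B(7,1)–B(7,2)= B(7,2)–B(7,3)= B(7,3)–A(7,4)≠  → 1/3 unlike.
Total adjacent occupied pairs: 41; unlike-type pairs: 20.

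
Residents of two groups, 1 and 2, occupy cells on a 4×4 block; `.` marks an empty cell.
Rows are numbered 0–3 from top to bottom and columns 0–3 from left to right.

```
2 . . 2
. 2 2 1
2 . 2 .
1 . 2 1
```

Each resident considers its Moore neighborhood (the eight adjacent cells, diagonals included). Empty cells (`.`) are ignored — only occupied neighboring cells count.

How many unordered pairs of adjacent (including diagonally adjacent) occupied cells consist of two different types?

6

Scan each occupied cell's neighbors to the right and below (and the two forward diagonals) so each pair is counted once.
From row 0: 1 unlike of 3 pairs (running 1/3).
From row 1: 2 unlike of 6 pairs (running 3/9).
From row 2: 2 unlike of 3 pairs (running 5/12).
From row 3: 1 unlike of 1 pairs (running 6/13).
Total adjacent occupied pairs: 13; unlike-type pairs: 6.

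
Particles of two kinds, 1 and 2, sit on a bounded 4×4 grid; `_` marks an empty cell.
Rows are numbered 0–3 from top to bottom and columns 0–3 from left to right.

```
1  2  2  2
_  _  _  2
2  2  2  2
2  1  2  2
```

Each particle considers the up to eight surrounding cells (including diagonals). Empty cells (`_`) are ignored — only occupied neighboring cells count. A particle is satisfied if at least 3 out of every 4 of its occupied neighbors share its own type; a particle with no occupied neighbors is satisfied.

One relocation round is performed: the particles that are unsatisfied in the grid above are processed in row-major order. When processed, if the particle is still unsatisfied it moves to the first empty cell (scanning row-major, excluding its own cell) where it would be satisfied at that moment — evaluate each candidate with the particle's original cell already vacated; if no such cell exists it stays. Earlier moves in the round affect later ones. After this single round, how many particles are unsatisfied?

Initially unsatisfied (in order): (0,0), (0,1), (2,0), (3,0), (3,1).
  (0,0): no empty cell satisfies it; stays.
  (0,1) → (1,1).
  (2,0): now satisfied by earlier moves; stays.
  (3,0) → (1,0).
  (3,1): no empty cell satisfies it; stays.
Resulting grid:
1 _ 2 2
2 2 _ 2
2 2 2 2
_ 1 2 2
Unsatisfied now: (0,0), (3,1).

2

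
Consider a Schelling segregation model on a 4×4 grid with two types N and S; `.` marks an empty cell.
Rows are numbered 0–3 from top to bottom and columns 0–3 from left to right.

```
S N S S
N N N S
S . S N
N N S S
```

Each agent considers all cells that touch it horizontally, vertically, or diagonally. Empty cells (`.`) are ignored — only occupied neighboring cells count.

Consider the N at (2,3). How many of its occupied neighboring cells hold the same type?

Occupied neighbors of (2,3): (1,2)=N, (1,3)=S, (2,2)=S, (3,2)=S, (3,3)=S.
Same type (N): 1 of 5.

1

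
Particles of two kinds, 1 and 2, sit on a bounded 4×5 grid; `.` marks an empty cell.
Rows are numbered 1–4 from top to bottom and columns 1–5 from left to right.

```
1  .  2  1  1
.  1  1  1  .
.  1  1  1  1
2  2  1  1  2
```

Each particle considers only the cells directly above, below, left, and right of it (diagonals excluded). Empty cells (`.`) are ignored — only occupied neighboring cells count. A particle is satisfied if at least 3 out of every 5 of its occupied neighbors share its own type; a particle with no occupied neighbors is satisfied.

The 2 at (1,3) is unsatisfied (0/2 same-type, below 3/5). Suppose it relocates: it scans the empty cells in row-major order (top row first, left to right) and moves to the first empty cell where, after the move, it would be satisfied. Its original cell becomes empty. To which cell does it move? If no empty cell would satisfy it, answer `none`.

none

Vacating (1,3). Empty cells in order:
  (1,2): 0/2 same-type → still unsatisfied.
  (2,1): 0/2 same-type → still unsatisfied.
  (2,5): 0/3 same-type → still unsatisfied.
  (3,1): 1/2 same-type → still unsatisfied.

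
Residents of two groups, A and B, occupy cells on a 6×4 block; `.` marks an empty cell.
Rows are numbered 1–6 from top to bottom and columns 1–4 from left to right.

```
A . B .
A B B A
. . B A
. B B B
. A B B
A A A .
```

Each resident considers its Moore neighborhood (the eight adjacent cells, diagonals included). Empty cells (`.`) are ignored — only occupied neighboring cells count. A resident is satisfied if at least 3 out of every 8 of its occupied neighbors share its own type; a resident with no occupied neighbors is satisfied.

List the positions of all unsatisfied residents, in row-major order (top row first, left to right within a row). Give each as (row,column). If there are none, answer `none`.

Row 1: (1,1)A 1/2 satisfied · (1,3)B 2/3 satisfied
Row 2: (2,1)A 1/2 satisfied · (2,2)B 3/5 satisfied · (2,3)B 3/5 satisfied · (2,4)A 1/4 not
Row 3: (3,3)B 5/7 satisfied · (3,4)A 1/5 not
Row 4: (4,2)B 3/4 satisfied · (4,3)B 5/7 satisfied · (4,4)B 4/5 satisfied
Row 5: (5,2)A 3/6 satisfied · (5,3)B 4/7 satisfied · (5,4)B 3/4 satisfied
Row 6: (6,1)A 2/2 satisfied · (6,2)A 3/4 satisfied · (6,3)A 2/4 satisfied

(2,4), (3,4)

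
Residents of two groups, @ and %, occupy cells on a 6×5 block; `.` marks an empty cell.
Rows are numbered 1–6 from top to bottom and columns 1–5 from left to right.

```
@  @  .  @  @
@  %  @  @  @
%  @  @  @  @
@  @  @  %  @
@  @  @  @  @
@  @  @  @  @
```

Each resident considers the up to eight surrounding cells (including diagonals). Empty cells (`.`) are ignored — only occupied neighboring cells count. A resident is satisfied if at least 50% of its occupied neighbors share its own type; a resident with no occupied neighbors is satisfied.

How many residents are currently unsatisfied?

3

Row 1: (1,1)@ 2/3 ok · (1,2)@ 3/4 ok · (1,4)@ 4/4 ok · (1,5)@ 3/3 ok
Row 2: (2,1)@ 3/5 ok · (2,2)% 1/7 unhappy · (2,3)@ 6/7 ok · (2,4)@ 7/7 ok · (2,5)@ 5/5 ok
Row 3: (3,1)% 1/5 unhappy · (3,2)@ 6/8 ok · (3,3)@ 6/8 ok · (3,4)@ 7/8 ok · (3,5)@ 4/5 ok
Row 4: (4,1)@ 4/5 ok · (4,2)@ 7/8 ok · (4,3)@ 7/8 ok · (4,4)% 0/8 unhappy · (4,5)@ 4/5 ok
Row 5: (5,1)@ 5/5 ok · (5,2)@ 8/8 ok · (5,3)@ 7/8 ok · (5,4)@ 7/8 ok · (5,5)@ 4/5 ok
Row 6: (6,1)@ 3/3 ok · (6,2)@ 5/5 ok · (6,3)@ 5/5 ok · (6,4)@ 5/5 ok · (6,5)@ 3/3 ok
Unsatisfied: (2,2), (3,1), (4,4) — 3 in total.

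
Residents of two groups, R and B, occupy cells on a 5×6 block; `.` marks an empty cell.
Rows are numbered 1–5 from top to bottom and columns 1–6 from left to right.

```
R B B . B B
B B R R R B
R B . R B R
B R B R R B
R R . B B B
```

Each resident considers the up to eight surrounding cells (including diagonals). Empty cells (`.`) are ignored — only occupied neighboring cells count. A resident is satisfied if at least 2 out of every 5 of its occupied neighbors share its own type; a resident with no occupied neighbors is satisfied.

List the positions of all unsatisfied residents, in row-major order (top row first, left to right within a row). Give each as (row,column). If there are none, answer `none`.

(1,1), (2,3), (3,1), (3,5), (4,1), (4,3), (4,4), (4,5)

Row 1: (1,1)R 0/3 unhappy · (1,2)B 3/5 ok · (1,3)B 2/4 ok · (1,5)B 2/4 ok · (1,6)B 2/3 ok
Row 2: (2,1)B 3/5 ok · (2,2)B 4/7 ok · (2,3)R 2/6 unhappy · (2,4)R 3/6 ok · (2,5)R 3/7 ok · (2,6)B 3/5 ok
Row 3: (3,1)R 1/5 unhappy · (3,2)B 4/7 ok · (3,4)R 5/7 ok · (3,5)B 2/8 unhappy · (3,6)R 2/5 ok
Row 4: (4,1)B 1/5 unhappy · (4,2)R 3/6 ok · (4,3)B 2/6 unhappy · (4,4)R 2/6 unhappy · (4,5)R 3/8 unhappy · (4,6)B 3/5 ok
Row 5: (5,1)R 2/3 ok · (5,2)R 2/4 ok · (5,4)B 2/4 ok · (5,5)B 3/5 ok · (5,6)B 2/3 ok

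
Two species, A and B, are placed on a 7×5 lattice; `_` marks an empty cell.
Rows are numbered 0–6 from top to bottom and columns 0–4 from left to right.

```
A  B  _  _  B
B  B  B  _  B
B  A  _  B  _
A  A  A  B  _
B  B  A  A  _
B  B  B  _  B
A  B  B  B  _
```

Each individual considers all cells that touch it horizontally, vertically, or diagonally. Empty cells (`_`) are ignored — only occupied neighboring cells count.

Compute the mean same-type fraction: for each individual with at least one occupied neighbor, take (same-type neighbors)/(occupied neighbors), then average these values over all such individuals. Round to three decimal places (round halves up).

0.601

Row 0: (0,0)A 0/3 · (0,1)B 3/4 · (0,4)B 1/1
Row 1: (1,0)B 3/5 · (1,1)B 4/6 · (1,2)B 3/4 · (1,4)B 2/2
Row 2: (2,0)B 2/5 · (2,1)A 3/7 · (2,3)B 3/4
Row 3: (3,0)A 2/5 · (3,1)A 4/7 · (3,2)A 4/7 · (3,3)B 1/4
Row 4: (4,0)B 3/5 · (4,1)B 4/8 · (4,2)A 3/7 · (4,3)A 2/5
Row 5: (5,0)B 4/5 · (5,1)B 6/8 · (5,2)B 5/7 · (5,4)B 1/2
Row 6: (6,0)A 0/3 · (6,1)B 4/5 · (6,2)B 4/4 · (6,3)B 3/3
Sum over 26 individuals: 0/3 + 3/4 + 1/1 + 3/5 + 4/6 + 3/4 + 2/2 + 2/5 + 3/7 + 3/4 + 2/5 + 4/7 + 4/7 + 1/4 + 3/5 + 4/8 + 3/7 + 2/5 + 4/5 + 6/8 + 5/7 + 1/2 + 0/3 + 4/5 + 4/4 + 3/3 = 1313/84; mean = 1313/84 ÷ 26 = 101/168 = 0.601190… → 0.601.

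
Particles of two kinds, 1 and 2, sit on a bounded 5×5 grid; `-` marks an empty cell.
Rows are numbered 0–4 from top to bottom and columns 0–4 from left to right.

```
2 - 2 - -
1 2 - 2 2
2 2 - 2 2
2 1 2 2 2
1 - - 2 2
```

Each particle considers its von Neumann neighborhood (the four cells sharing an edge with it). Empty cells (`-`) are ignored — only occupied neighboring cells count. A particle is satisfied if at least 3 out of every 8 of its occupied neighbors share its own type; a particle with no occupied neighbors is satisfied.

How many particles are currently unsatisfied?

5

(0,0)2 0/1 not
(0,2)2 0/0 satisfied
(1,0)1 0/3 not
(1,1)2 1/2 satisfied
(1,3)2 2/2 satisfied
(1,4)2 2/2 satisfied
(2,0)2 2/3 satisfied
(2,1)2 2/3 satisfied
(2,3)2 3/3 satisfied
(2,4)2 3/3 satisfied
(3,0)2 1/3 not
(3,1)1 0/3 not
(3,2)2 1/2 satisfied
(3,3)2 4/4 satisfied
(3,4)2 3/3 satisfied
(4,0)1 0/1 not
(4,3)2 2/2 satisfied
(4,4)2 2/2 satisfied
Unsatisfied: (0,0), (1,0), (3,0), (3,1), (4,0) — 5 in total.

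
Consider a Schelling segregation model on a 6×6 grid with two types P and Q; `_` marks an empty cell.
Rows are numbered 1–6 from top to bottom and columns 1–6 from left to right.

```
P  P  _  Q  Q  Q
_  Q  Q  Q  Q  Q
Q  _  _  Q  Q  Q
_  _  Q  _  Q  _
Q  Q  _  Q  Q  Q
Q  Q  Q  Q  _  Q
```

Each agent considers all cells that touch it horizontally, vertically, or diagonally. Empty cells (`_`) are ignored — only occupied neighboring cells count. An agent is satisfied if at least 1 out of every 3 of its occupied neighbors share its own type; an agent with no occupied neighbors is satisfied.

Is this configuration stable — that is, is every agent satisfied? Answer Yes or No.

Yes

(1,1)P 1/2 ok
(1,2)P 1/3 ok
(1,4)Q 4/4 ok
(1,5)Q 5/5 ok
(1,6)Q 3/3 ok
(2,2)Q 2/4 ok
(2,3)Q 4/5 ok
(2,4)Q 6/6 ok
(2,5)Q 8/8 ok
(2,6)Q 5/5 ok
(3,1)Q 1/1 ok
(3,4)Q 6/6 ok
(3,5)Q 6/6 ok
(3,6)Q 4/4 ok
(4,3)Q 3/3 ok
(4,5)Q 6/6 ok
(5,1)Q 3/3 ok
(5,2)Q 5/5 ok
(5,4)Q 5/5 ok
(5,5)Q 5/5 ok
(5,6)Q 3/3 ok
(6,1)Q 3/3 ok
(6,2)Q 4/4 ok
(6,3)Q 4/4 ok
(6,4)Q 3/3 ok
(6,6)Q 2/2 ok
All meet the threshold, so the configuration is stable.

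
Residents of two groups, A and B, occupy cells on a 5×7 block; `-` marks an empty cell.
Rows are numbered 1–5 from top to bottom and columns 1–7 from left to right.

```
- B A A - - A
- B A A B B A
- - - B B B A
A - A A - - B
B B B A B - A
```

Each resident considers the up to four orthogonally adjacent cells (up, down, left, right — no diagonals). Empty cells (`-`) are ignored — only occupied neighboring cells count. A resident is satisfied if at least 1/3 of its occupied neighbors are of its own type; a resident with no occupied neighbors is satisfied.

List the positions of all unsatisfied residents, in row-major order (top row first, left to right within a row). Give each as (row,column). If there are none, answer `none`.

(1,2)B 1/2 ✓
(1,3)A 2/3 ✓
(1,4)A 2/2 ✓
(1,7)A 1/1 ✓
(2,2)B 1/2 ✓
(2,3)A 2/3 ✓
(2,4)A 2/4 ✓
(2,5)B 2/3 ✓
(2,6)B 2/3 ✓
(2,7)A 2/3 ✓
(3,4)B 1/3 ✓
(3,5)B 3/3 ✓
(3,6)B 2/3 ✓
(3,7)A 1/3 ✓
(4,1)A 0/1 ✗
(4,3)A 1/2 ✓
(4,4)A 2/3 ✓
(4,7)B 0/2 ✗
(5,1)B 1/2 ✓
(5,2)B 2/2 ✓
(5,3)B 1/3 ✓
(5,4)A 1/3 ✓
(5,5)B 0/1 ✗
(5,7)A 0/1 ✗

(4,1), (4,7), (5,5), (5,7)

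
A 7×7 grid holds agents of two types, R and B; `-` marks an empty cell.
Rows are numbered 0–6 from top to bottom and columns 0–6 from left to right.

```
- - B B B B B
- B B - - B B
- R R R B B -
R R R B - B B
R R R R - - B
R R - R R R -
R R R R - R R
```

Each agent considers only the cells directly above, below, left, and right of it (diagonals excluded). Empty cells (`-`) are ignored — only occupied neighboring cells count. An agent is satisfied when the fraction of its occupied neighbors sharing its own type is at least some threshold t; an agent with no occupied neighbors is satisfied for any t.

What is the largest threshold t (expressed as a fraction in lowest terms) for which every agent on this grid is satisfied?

0/1

(0,2)B 2/2
(0,3)B 2/2
(0,4)B 2/2
(0,5)B 3/3
(0,6)B 2/2
(1,1)B 1/2
(1,2)B 2/3
(1,5)B 3/3
(1,6)B 2/2
(2,1)R 2/3
(2,2)R 3/4
(2,3)R 1/3
(2,4)B 1/2
(2,5)B 3/3
(3,0)R 2/2
(3,1)R 4/4
(3,2)R 3/4
(3,3)B 0/3
(3,5)B 2/2
(3,6)B 2/2
(4,0)R 3/3
(4,1)R 4/4
(4,2)R 3/3
(4,3)R 2/3
(4,6)B 1/1
(5,0)R 3/3
(5,1)R 3/3
(5,3)R 3/3
(5,4)R 2/2
(5,5)R 2/2
(6,0)R 2/2
(6,1)R 3/3
(6,2)R 2/2
(6,3)R 2/2
(6,5)R 2/2
(6,6)R 1/1
The smallest same-type fraction is 0/3 at (3,3), which reduces to 0/1. Any threshold above that leaves this agent unsatisfied.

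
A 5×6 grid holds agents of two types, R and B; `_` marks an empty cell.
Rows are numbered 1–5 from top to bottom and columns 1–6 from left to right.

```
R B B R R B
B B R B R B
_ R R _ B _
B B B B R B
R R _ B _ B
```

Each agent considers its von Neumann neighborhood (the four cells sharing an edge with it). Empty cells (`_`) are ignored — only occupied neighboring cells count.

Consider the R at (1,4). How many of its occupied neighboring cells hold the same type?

Occupied neighbors of (1,4): (2,4)=B, (1,3)=B, (1,5)=R.
Same type (R): 1 of 3.

1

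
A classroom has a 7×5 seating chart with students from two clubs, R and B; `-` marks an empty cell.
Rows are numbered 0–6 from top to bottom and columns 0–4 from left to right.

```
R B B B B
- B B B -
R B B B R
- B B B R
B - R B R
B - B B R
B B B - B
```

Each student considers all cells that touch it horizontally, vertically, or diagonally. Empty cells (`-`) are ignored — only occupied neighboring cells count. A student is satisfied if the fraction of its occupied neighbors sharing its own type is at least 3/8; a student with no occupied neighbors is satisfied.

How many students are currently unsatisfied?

5

(0,0)R 0/2 not
(0,1)B 3/4 satisfied
(0,2)B 5/5 satisfied
(0,3)B 4/4 satisfied
(0,4)B 2/2 satisfied
(1,1)B 5/7 satisfied
(1,2)B 8/8 satisfied
(1,3)B 6/7 satisfied
(2,0)R 0/3 not
(2,1)B 5/6 satisfied
(2,2)B 8/8 satisfied
(2,3)B 5/7 satisfied
(2,4)R 1/4 not
(3,1)B 4/6 satisfied
(3,2)B 6/7 satisfied
(3,3)B 4/8 satisfied
(3,4)R 2/5 satisfied
(4,0)B 2/2 satisfied
(4,2)R 0/6 not
(4,3)B 4/8 satisfied
(4,4)R 2/5 satisfied
(5,0)B 3/3 satisfied
(5,2)B 4/5 satisfied
(5,3)B 4/7 satisfied
(5,4)R 1/4 not
(6,0)B 2/2 satisfied
(6,1)B 4/4 satisfied
(6,2)B 3/3 satisfied
(6,4)B 1/2 satisfied
Unsatisfied: (0,0), (2,0), (2,4), (4,2), (5,4) — 5 in total.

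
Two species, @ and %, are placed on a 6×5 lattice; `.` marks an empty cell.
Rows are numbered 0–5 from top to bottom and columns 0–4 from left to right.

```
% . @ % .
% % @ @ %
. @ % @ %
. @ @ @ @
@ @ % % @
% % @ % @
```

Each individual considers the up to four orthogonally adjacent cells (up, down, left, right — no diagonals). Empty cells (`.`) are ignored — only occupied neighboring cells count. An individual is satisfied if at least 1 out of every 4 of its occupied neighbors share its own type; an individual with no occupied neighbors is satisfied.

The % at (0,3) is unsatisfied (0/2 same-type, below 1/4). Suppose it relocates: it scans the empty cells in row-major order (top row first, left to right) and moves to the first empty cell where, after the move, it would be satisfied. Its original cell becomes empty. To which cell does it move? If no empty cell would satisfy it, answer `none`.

Vacating (0,3). Empty cells in order:
  (0,1): 2/3 same-type → satisfied — stop here.

(0,1)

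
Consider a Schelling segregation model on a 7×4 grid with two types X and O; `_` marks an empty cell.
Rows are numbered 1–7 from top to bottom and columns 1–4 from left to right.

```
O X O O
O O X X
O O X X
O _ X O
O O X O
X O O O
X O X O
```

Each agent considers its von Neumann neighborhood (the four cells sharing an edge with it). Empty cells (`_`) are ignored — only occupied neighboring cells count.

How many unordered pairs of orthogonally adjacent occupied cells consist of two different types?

Scan each occupied cell's neighbors to the right and below so each pair is counted once.
Row 1: O(1,1)–X(1,2)≠ O(1,1)–O(2,1)= X(1,2)–O(1,3)≠ X(1,2)–O(2,2)≠ O(1,3)–O(1,4)= O(1,3)–X(2,3)≠ O(1,4)–X(2,4)≠  → 5/7 unlike.
Row 2: O(2,1)–O(2,2)= O(2,1)–O(3,1)= O(2,2)–X(2,3)≠ O(2,2)–O(3,2)= X(2,3)–X(2,4)= X(2,3)–X(3,3)= X(2,4)–X(3,4)=  → 1/7 unlike.
Row 3: O(3,1)–O(3,2)= O(3,1)–O(4,1)= O(3,2)–X(3,3)≠ X(3,3)–X(3,4)= X(3,3)–X(4,3)= X(3,4)–O(4,4)≠  → 2/6 unlike.
Row 4: O(4,1)–O(5,1)= X(4,3)–O(4,4)≠ X(4,3)–X(5,3)= O(4,4)–O(5,4)=  → 1/4 unlike.
Row 5: O(5,1)–O(5,2)= O(5,1)–X(6,1)≠ O(5,2)–X(5,3)≠ O(5,2)–O(6,2)= X(5,3)–O(5,4)≠ X(5,3)–O(6,3)≠ O(5,4)–O(6,4)=  → 4/7 unlike.
Row 6: X(6,1)–O(6,2)≠ X(6,1)–X(7,1)= O(6,2)–O(6,3)= O(6,2)–O(7,2)= O(6,3)–O(6,4)= O(6,3)–X(7,3)≠ O(6,4)–O(7,4)=  → 2/7 unlike.
Row 7: X(7,1)–O(7,2)≠ O(7,2)–X(7,3)≠ X(7,3)–O(7,4)≠  → 3/3 unlike.
Total adjacent occupied pairs: 41; unlike-type pairs: 18.

18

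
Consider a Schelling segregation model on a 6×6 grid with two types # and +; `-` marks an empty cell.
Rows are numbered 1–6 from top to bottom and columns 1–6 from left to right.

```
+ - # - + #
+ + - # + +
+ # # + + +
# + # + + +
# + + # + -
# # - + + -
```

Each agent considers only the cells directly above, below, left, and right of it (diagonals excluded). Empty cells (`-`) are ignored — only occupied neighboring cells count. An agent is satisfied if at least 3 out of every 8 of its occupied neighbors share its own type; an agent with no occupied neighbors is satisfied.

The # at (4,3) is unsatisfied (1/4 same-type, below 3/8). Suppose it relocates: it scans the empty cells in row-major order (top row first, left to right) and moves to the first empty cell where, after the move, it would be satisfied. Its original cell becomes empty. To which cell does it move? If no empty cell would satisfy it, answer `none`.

(1,4)

Vacating (4,3). Empty cells in order:
  (1,2): 1/3 same-type → still unsatisfied.
  (1,4): 2/3 same-type → satisfied — stop here.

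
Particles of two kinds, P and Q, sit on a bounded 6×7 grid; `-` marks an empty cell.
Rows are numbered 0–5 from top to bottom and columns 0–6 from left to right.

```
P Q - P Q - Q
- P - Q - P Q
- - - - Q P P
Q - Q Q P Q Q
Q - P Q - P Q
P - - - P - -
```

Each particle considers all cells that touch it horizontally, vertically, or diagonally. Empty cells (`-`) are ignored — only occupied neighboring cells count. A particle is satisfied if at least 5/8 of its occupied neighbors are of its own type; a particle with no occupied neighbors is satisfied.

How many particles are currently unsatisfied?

Row 0: (0,0)P 1/2 unhappy · (0,1)Q 0/2 unhappy · (0,3)P 0/2 unhappy · (0,4)Q 1/3 unhappy · (0,6)Q 1/2 unhappy
Row 1: (1,1)P 1/2 unhappy · (1,3)Q 2/3 ok · (1,5)P 2/6 unhappy · (1,6)Q 1/4 unhappy
Row 2: (2,4)Q 3/6 unhappy · (2,5)P 3/7 unhappy · (2,6)P 2/5 unhappy
Row 3: (3,0)Q 1/1 ok · (3,2)Q 2/3 ok · (3,3)Q 3/5 unhappy · (3,4)P 2/6 unhappy · (3,5)Q 3/7 unhappy · (3,6)Q 2/5 unhappy
Row 4: (4,0)Q 1/2 unhappy · (4,2)P 0/3 unhappy · (4,3)Q 2/5 unhappy · (4,5)P 2/5 unhappy · (4,6)Q 2/3 ok
Row 5: (5,0)P 0/1 unhappy · (5,4)P 1/2 unhappy
Unsatisfied: (0,0), (0,1), (0,3), (0,4), (0,6), (1,1), (1,5), (1,6), (2,4), (2,5), (2,6), (3,3), (3,4), (3,5), (3,6), (4,0), (4,2), (4,3), (4,5), (5,0), (5,4) — 21 in total.

21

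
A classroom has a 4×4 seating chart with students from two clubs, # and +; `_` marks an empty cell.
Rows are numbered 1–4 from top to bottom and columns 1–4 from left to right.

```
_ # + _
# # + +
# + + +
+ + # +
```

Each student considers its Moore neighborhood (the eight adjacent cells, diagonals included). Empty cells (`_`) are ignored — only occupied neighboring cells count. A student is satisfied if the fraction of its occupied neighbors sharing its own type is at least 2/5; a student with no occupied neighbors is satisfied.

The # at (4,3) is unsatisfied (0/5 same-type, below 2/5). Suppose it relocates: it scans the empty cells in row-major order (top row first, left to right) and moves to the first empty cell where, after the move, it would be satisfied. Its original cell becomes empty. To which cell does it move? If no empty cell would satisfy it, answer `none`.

Vacating (4,3). Empty cells in order:
  (1,1): 3/3 same-type → satisfied — stop here.

(1,1)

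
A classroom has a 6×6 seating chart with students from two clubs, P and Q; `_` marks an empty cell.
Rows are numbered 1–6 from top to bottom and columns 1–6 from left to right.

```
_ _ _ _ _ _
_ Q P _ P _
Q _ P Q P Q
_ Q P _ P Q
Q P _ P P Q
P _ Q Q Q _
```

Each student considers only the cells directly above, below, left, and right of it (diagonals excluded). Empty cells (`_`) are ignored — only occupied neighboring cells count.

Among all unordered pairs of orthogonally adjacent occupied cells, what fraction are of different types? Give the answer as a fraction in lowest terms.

Scan each occupied cell's neighbors to the right and below so each pair is counted once.
Row 2: Q(2,2)–P(2,3)≠ P(2,3)–P(3,3)= P(2,5)–P(3,5)=  → 1/3 unlike.
Row 3: P(3,3)–Q(3,4)≠ P(3,3)–P(4,3)= Q(3,4)–P(3,5)≠ P(3,5)–Q(3,6)≠ P(3,5)–P(4,5)= Q(3,6)–Q(4,6)=  → 3/6 unlike.
Row 4: Q(4,2)–P(4,3)≠ Q(4,2)–P(5,2)≠ P(4,5)–Q(4,6)≠ P(4,5)–P(5,5)= Q(4,6)–Q(5,6)=  → 3/5 unlike.
Row 5: Q(5,1)–P(5,2)≠ Q(5,1)–P(6,1)≠ P(5,4)–P(5,5)= P(5,4)–Q(6,4)≠ P(5,5)–Q(5,6)≠ P(5,5)–Q(6,5)≠  → 5/6 unlike.
Row 6: Q(6,3)–Q(6,4)= Q(6,4)–Q(6,5)=  → 0/2 unlike.
Total adjacent occupied pairs: 22; unlike-type pairs: 12.
12/22 reduces to 6/11.

6/11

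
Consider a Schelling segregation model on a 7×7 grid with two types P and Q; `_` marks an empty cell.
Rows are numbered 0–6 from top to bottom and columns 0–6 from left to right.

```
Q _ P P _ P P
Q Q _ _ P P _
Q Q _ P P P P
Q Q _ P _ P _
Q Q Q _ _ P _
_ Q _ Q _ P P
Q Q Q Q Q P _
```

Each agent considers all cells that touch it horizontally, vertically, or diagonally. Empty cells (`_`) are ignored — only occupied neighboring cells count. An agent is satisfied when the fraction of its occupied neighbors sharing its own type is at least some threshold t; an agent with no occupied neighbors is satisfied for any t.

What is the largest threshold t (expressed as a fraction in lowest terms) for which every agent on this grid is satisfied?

1/2

(0,0)Q 2/2
(0,2)P 1/2
(0,3)P 2/2
(0,5)P 3/3
(0,6)P 2/2
(1,0)Q 4/4
(1,1)Q 4/5
(1,4)P 6/6
(1,5)P 6/6
(2,0)Q 5/5
(2,1)Q 5/5
(2,3)P 3/3
(2,4)P 6/6
(2,5)P 5/5
(2,6)P 3/3
(3,0)Q 5/5
(3,1)Q 6/6
(3,3)P 2/3
(3,5)P 4/4
(4,0)Q 4/4
(4,1)Q 5/5
(4,2)Q 4/5
(4,5)P 3/3
(5,1)Q 6/6
(5,3)Q 4/4
(5,5)P 3/4
(5,6)P 3/3
(6,0)Q 2/2
(6,1)Q 3/3
(6,2)Q 4/4
(6,3)Q 3/3
(6,4)Q 2/4
(6,5)P 2/3
The smallest same-type fraction is 1/2 at (0,2), which reduces to 1/2. Any threshold above that leaves this agent unsatisfied.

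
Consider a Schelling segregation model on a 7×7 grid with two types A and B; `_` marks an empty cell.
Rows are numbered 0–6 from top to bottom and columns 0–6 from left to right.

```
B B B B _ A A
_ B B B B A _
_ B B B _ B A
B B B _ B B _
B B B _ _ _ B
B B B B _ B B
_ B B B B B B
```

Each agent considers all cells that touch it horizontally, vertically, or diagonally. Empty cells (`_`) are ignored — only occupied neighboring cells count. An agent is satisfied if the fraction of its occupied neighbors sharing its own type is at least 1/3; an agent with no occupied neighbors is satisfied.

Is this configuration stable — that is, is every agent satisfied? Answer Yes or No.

Row 0: (0,0)B 2/2 ✓ · (0,1)B 4/4 ✓ · (0,2)B 5/5 ✓ · (0,3)B 4/4 ✓ · (0,5)A 2/3 ✓ · (0,6)A 2/2 ✓
Row 1: (1,1)B 6/6 ✓ · (1,2)B 8/8 ✓ · (1,3)B 6/6 ✓ · (1,4)B 4/6 ✓ · (1,5)A 3/5 ✓
Row 2: (2,1)B 6/6 ✓ · (2,2)B 7/7 ✓ · (2,3)B 6/6 ✓ · (2,5)B 3/5 ✓ · (2,6)A 1/3 ✓
Row 3: (3,0)B 4/4 ✓ · (3,1)B 7/7 ✓ · (3,2)B 6/6 ✓ · (3,4)B 3/3 ✓ · (3,5)B 3/4 ✓
Row 4: (4,0)B 5/5 ✓ · (4,1)B 8/8 ✓ · (4,2)B 6/6 ✓ · (4,6)B 3/3 ✓
Row 5: (5,0)B 4/4 ✓ · (5,1)B 7/7 ✓ · (5,2)B 7/7 ✓ · (5,3)B 5/5 ✓ · (5,5)B 5/5 ✓ · (5,6)B 4/4 ✓
Row 6: (6,1)B 4/4 ✓ · (6,2)B 5/5 ✓ · (6,3)B 4/4 ✓ · (6,4)B 4/4 ✓ · (6,5)B 4/4 ✓ · (6,6)B 3/3 ✓
All meet the threshold, so the configuration is stable.

Yes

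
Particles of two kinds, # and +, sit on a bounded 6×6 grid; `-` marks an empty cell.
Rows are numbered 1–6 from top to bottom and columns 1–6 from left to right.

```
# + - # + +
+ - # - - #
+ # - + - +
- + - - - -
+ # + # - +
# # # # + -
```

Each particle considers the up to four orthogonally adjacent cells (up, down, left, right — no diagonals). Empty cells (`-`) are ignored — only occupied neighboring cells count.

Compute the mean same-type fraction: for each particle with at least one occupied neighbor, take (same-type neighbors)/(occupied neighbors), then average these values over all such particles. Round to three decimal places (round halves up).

Row 1: (1,1)# 0/2 · (1,2)+ 0/1 · (1,4)# 0/1 · (1,5)+ 1/2 · (1,6)+ 1/2
Row 2: (2,1)+ 1/2 · (2,3)# — no occupied neighbors · (2,6)# 0/2
Row 3: (3,1)+ 1/2 · (3,2)# 0/2 · (3,4)+ — no occupied neighbors · (3,6)+ 0/1
Row 4: (4,2)+ 0/2
Row 5: (5,1)+ 0/2 · (5,2)# 1/4 · (5,3)+ 0/3 · (5,4)# 1/2 · (5,6)+ — no occupied neighbors
Row 6: (6,1)# 1/2 · (6,2)# 3/3 · (6,3)# 2/3 · (6,4)# 2/3 · (6,5)+ 0/1
Sum over 20 particles: 0/2 + 0/1 + 0/1 + 1/2 + 1/2 + 1/2 + 0/2 + 1/2 + 0/2 + 0/1 + 0/2 + 0/2 + 1/4 + 0/3 + 1/2 + 1/2 + 3/3 + 2/3 + 2/3 + 0/1 = 67/12; mean = 67/12 ÷ 20 = 67/240 = 0.279166… → 0.279.

0.279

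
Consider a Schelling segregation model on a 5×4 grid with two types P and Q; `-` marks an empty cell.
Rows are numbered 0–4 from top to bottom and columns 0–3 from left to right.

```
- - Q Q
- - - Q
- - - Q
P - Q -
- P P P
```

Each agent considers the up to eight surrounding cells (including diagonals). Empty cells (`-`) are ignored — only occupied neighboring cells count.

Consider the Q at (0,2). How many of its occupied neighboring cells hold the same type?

Occupied neighbors of (0,2): (0,3)=Q, (1,3)=Q.
Same type (Q): 2 of 2.

2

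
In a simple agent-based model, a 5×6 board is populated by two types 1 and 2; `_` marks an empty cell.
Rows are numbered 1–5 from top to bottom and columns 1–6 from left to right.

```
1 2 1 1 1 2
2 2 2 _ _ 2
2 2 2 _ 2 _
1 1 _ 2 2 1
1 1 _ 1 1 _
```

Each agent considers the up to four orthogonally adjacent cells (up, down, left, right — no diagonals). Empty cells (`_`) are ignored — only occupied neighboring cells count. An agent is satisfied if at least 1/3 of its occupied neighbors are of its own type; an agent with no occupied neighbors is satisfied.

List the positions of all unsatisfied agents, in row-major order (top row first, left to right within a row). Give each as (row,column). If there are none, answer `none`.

Row 1: (1,1)1 0/2 not · (1,2)2 1/3 satisfied · (1,3)1 1/3 satisfied · (1,4)1 2/2 satisfied · (1,5)1 1/2 satisfied · (1,6)2 1/2 satisfied
Row 2: (2,1)2 2/3 satisfied · (2,2)2 4/4 satisfied · (2,3)2 2/3 satisfied · (2,6)2 1/1 satisfied
Row 3: (3,1)2 2/3 satisfied · (3,2)2 3/4 satisfied · (3,3)2 2/2 satisfied · (3,5)2 1/1 satisfied
Row 4: (4,1)1 2/3 satisfied · (4,2)1 2/3 satisfied · (4,4)2 1/2 satisfied · (4,5)2 2/4 satisfied · (4,6)1 0/1 not
Row 5: (5,1)1 2/2 satisfied · (5,2)1 2/2 satisfied · (5,4)1 1/2 satisfied · (5,5)1 1/2 satisfied

(1,1), (4,6)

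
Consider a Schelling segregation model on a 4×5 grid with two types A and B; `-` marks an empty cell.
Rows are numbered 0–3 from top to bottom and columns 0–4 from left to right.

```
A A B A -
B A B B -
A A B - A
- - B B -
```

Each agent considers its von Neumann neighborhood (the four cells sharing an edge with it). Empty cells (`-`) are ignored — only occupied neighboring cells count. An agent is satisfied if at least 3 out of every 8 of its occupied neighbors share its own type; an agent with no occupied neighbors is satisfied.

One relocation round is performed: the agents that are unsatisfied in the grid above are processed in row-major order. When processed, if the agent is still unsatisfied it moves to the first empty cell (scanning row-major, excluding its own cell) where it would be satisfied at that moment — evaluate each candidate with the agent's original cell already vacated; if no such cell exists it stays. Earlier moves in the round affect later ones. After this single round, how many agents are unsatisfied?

2

Initially unsatisfied (in order): (0,2), (0,3), (1,0).
  (0,2) → (1,4).
  (0,3) → (0,2).
  (1,0) → (0,3).
Resulting grid:
A A A B -
- A B B B
A A B - A
- - B B -
Unsatisfied now: (0,2), (2,4).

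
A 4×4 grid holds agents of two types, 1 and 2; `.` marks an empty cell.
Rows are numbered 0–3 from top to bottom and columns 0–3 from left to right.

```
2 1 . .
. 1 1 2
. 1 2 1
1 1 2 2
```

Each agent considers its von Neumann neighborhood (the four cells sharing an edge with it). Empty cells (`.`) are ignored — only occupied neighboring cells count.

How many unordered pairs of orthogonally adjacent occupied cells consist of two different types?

Scan each occupied cell's neighbors to the right and below so each pair is counted once.
Row 0: 2(0,0)–1(0,1)≠ 1(0,1)–1(1,1)=  → 1/2 unlike.
Row 1: 1(1,1)–1(1,2)= 1(1,1)–1(2,1)= 1(1,2)–2(1,3)≠ 1(1,2)–2(2,2)≠ 2(1,3)–1(2,3)≠  → 3/5 unlike.
Row 2: 1(2,1)–2(2,2)≠ 1(2,1)–1(3,1)= 2(2,2)–1(2,3)≠ 2(2,2)–2(3,2)= 1(2,3)–2(3,3)≠  → 3/5 unlike.
Row 3: 1(3,0)–1(3,1)= 1(3,1)–2(3,2)≠ 2(3,2)–2(3,3)=  → 1/3 unlike.
Total adjacent occupied pairs: 15; unlike-type pairs: 8.

8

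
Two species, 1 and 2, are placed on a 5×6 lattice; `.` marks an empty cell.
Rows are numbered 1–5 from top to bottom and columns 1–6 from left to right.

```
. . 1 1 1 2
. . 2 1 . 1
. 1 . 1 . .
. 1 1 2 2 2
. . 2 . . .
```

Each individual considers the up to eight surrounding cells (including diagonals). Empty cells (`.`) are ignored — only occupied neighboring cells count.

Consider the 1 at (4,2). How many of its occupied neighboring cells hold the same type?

2

Occupied neighbors of (4,2): (3,2)=1, (4,3)=1, (5,3)=2.
Same type (1): 2 of 3.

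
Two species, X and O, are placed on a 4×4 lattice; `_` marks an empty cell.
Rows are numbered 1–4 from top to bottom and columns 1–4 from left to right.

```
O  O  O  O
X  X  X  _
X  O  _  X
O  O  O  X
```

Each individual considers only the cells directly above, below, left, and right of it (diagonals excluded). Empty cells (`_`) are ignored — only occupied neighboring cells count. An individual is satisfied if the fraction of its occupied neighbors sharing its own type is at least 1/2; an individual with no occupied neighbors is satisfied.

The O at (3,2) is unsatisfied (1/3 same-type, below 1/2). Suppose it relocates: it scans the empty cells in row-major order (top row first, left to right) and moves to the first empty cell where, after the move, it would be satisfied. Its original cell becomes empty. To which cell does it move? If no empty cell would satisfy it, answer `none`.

Vacating (3,2). Empty cells in order:
  (2,4): 1/3 same-type → still unsatisfied.
  (3,3): 1/3 same-type → still unsatisfied.

none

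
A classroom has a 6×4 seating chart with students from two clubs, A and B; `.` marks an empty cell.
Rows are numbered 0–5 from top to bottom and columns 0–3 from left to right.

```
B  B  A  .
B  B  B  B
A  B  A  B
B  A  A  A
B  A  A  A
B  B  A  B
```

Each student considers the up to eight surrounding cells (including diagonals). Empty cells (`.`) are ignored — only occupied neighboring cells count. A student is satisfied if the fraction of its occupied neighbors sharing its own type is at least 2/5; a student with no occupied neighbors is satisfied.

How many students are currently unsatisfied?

Row 0: (0,0)B 3/3 ok · (0,1)B 4/5 ok · (0,2)A 0/4 unhappy
Row 1: (1,0)B 4/5 ok · (1,1)B 5/8 ok · (1,2)B 5/7 ok · (1,3)B 2/4 ok
Row 2: (2,0)A 1/5 unhappy · (2,1)B 4/8 ok · (2,2)A 3/8 unhappy · (2,3)B 2/5 ok
Row 3: (3,0)B 2/5 ok · (3,1)A 5/8 ok · (3,2)A 6/8 ok · (3,3)A 4/5 ok
Row 4: (4,0)B 3/5 ok · (4,1)A 4/8 ok · (4,2)A 6/8 ok · (4,3)A 4/5 ok
Row 5: (5,0)B 2/3 ok · (5,1)B 2/5 ok · (5,2)A 3/5 ok · (5,3)B 0/3 unhappy
Unsatisfied: (0,2), (2,0), (2,2), (5,3) — 4 in total.

4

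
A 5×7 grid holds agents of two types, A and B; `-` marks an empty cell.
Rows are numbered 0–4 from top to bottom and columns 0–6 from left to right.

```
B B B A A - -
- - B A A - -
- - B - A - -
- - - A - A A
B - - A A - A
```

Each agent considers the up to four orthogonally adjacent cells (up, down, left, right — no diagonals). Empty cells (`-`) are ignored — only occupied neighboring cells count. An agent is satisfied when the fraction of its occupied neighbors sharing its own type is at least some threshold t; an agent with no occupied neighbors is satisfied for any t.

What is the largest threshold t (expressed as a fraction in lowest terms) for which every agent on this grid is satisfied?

2/3

(0,0)B 1/1
(0,1)B 2/2
(0,2)B 2/3
(0,3)A 2/3
(0,4)A 2/2
(1,2)B 2/3
(1,3)A 2/3
(1,4)A 3/3
(2,2)B 1/1
(2,4)A 1/1
(3,3)A 1/1
(3,5)A 1/1
(3,6)A 2/2
(4,0)B — no occupied neighbors
(4,3)A 2/2
(4,4)A 1/1
(4,6)A 1/1
The smallest same-type fraction is 2/3 at (0,2), which reduces to 2/3. Any threshold above that leaves this agent unsatisfied.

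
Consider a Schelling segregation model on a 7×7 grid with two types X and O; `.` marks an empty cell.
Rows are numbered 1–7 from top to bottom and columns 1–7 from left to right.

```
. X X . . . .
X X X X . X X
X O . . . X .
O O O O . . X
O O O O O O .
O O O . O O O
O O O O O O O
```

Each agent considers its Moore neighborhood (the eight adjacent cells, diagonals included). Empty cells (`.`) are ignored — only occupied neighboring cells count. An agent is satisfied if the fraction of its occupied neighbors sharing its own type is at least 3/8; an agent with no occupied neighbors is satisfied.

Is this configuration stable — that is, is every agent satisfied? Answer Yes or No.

(1,2)X 4/4 satisfied
(1,3)X 4/4 satisfied
(2,1)X 3/4 satisfied
(2,2)X 5/6 satisfied
(2,3)X 4/5 satisfied
(2,4)X 2/2 satisfied
(2,6)X 2/2 satisfied
(2,7)X 2/2 satisfied
(3,1)X 2/5 satisfied
(3,2)O 3/7 satisfied
(3,6)X 3/3 satisfied
(4,1)O 4/5 satisfied
(4,2)O 6/7 satisfied
(4,3)O 6/6 satisfied
(4,4)O 4/4 satisfied
(4,7)X 1/2 satisfied
(5,1)O 5/5 satisfied
(5,2)O 8/8 satisfied
(5,3)O 7/7 satisfied
(5,4)O 6/6 satisfied
(5,5)O 5/5 satisfied
(5,6)O 4/5 satisfied
(6,1)O 5/5 satisfied
(6,2)O 8/8 satisfied
(6,3)O 7/7 satisfied
(6,5)O 7/7 satisfied
(6,6)O 7/7 satisfied
(6,7)O 4/4 satisfied
(7,1)O 3/3 satisfied
(7,2)O 5/5 satisfied
(7,3)O 4/4 satisfied
(7,4)O 4/4 satisfied
(7,5)O 4/4 satisfied
(7,6)O 5/5 satisfied
(7,7)O 3/3 satisfied
All meet the threshold, so the configuration is stable.

Yes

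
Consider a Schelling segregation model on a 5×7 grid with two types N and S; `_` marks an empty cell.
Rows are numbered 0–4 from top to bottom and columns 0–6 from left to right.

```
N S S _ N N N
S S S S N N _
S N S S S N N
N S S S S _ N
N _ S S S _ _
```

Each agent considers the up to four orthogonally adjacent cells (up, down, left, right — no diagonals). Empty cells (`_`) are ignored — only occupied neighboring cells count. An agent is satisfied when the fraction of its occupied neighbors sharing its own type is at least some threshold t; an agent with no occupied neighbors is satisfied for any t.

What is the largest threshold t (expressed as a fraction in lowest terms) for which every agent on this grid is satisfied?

0/1

Row 0: (0,0)N 0/2 · (0,1)S 2/3 · (0,2)S 2/2 · (0,4)N 2/2 · (0,5)N 3/3 · (0,6)N 1/1
Row 1: (1,0)S 2/3 · (1,1)S 3/4 · (1,2)S 4/4 · (1,3)S 2/3 · (1,4)N 2/4 · (1,5)N 3/3
Row 2: (2,0)S 1/3 · (2,1)N 0/4 · (2,2)S 3/4 · (2,3)S 4/4 · (2,4)S 2/4 · (2,5)N 2/3 · (2,6)N 2/2
Row 3: (3,0)N 1/3 · (3,1)S 1/3 · (3,2)S 4/4 · (3,3)S 4/4 · (3,4)S 3/3 · (3,6)N 1/1
Row 4: (4,0)N 1/1 · (4,2)S 2/2 · (4,3)S 3/3 · (4,4)S 2/2
The smallest same-type fraction is 0/2 at (0,0), which reduces to 0/1. Any threshold above that leaves this agent unsatisfied.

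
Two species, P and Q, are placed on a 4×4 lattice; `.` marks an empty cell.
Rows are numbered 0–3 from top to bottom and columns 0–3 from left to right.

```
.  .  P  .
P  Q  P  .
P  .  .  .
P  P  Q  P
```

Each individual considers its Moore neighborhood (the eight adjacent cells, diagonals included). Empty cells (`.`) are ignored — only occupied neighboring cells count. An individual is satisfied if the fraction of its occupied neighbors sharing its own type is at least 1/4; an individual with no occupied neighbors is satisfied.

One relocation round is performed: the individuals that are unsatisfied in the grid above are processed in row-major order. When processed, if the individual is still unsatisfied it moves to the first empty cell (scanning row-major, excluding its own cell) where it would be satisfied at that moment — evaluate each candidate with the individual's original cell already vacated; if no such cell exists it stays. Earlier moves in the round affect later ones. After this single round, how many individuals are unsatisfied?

0

Initially unsatisfied (in order): (1,1), (3,2), (3,3).
  (1,1) → (2,2).
  (3,2): now satisfied by earlier moves; stays.
  (3,3) → (0,0).
Resulting grid:
P . P .
P . P .
P . Q .
P P Q .
All satisfied now.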